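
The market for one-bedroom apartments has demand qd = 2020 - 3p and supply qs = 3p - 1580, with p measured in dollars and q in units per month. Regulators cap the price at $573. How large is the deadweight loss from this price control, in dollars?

2187

In a free market, 2020 - 3p = 3p - 1580 gives the equilibrium p* = 600, q* = 220.
Since 573 < 600, the ceiling is binding.
At p = 573: qd = 2020 - 3·573 = 301 and qs = 3·573 - 1580 = 139.
Quantity traded falls to 139. At q = 139 the demand price is (2020 - 139)/3 = 627 and the supply price is (1580 + 139)/3 = 573.
Deadweight loss = ½ · (627 - 573) · (220 - 139) = ½ · 54 · 81 = 2187.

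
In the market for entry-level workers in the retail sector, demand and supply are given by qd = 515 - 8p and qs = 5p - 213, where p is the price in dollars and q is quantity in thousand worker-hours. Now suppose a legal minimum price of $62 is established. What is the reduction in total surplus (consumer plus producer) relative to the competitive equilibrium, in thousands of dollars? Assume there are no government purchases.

Without the control the market clears where 515 - 8p = 5p - 213, i.e. p* = 56 and q* = 67.
Since 62 > 56, the floor is binding.
At p = 62: qd = 515 - 8·62 = 19 and qs = 5·62 - 213 = 97.
Quantity traded falls to 19. At q = 19 the demand price is (515 - 19)/8 = 62 and the supply price is (213 + 19)/5 = 46.4.
Deadweight loss = ½ · (62 - 46.4) · (67 - 19) = ½ · 15.6 · 48 = 374.4.

374.4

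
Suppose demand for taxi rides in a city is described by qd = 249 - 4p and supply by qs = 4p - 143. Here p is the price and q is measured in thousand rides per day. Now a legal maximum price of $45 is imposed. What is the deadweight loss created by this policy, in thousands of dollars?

64

Equilibrium: 249 - 4p = 4p - 143, so 392 = 8p and p* = 49, q* = 53.
The ceiling of 45 is below the equilibrium price 49, so it binds.
At p = 45: qd = 249 - 4·45 = 69 and qs = 4·45 - 143 = 37.
Quantity traded falls to 37. At q = 37 the demand price is (249 - 37)/4 = 53 and the supply price is (143 + 37)/4 = 45.
Deadweight loss = ½ · (53 - 45) · (53 - 37) = ½ · 8 · 16 = 64.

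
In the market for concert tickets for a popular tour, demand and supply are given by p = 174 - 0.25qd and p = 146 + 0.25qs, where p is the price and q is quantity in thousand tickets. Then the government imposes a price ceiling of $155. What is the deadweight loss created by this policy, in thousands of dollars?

Rearranging demand gives qd = 696 - 4p; rearranging supply gives qs = 4p - 584. In a free market, 696 - 4p = 4p - 584 gives the equilibrium p* = 160, q* = 56.
The ceiling of 155 is below the equilibrium price 160, so it binds.
At p = 155: qd = 696 - 4·155 = 76 and qs = 4·155 - 584 = 36.
Quantity traded falls to 36. At q = 36 the demand price is (696 - 36)/4 = 165 and the supply price is (584 + 36)/4 = 155.
Deadweight loss = ½ · (165 - 155) · (56 - 36) = ½ · 10 · 20 = 100.

100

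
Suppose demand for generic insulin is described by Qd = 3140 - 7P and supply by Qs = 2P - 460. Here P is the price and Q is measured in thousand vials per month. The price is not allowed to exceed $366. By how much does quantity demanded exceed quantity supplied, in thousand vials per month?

306

Equilibrium: 3140 - 7P = 2P - 460, so 3600 = 9P and P* = 400, Q* = 340.
Since 366 < 400, the ceiling is binding.
At P = 366: Qd = 3140 - 7·366 = 578 and Qs = 2·366 - 460 = 272.
Shortage = Qd - Qs = 578 - 272 = 306.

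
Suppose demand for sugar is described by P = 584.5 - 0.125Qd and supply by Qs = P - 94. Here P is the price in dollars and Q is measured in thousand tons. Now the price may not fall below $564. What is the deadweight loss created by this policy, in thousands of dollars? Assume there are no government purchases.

Rearranging demand gives Qd = 4676 - 8P. Equilibrium: 4676 - 8P = P - 94, so 4770 = 9P and P* = 530, Q* = 436.
Because the floor (564) lies above the market-clearing price, it is binding.
At P = 564: Qd = 4676 - 8·564 = 164 and Qs = 564 - 94 = 470.
Quantity traded falls to 164. At Q = 164 the demand price is (4676 - 164)/8 = 564 and the supply price is 94 + 164 = 258.
Deadweight loss = ½ · (564 - 258) · (436 - 164) = ½ · 306 · 272 = 41616.

41616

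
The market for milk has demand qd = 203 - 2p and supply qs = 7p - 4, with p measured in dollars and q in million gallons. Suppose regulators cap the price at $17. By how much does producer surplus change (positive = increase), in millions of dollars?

Equilibrium: 203 - 2p = 7p - 4, so 207 = 9p and p* = 23, q* = 157.
Since 17 < 23, the ceiling is binding.
At p = 17: qd = 203 - 2·17 = 169 and qs = 7·17 - 4 = 115.
Producer surplus without the control is ½ · (23 - 4/7) · 157 = 24649/14.
With the ceiling, producers sell 115 units at 17, so PS = ½ · (17 - 4/7) · 115 = 13225/14.
Change in producer surplus = 13225/14 - 24649/14 = -816.

-816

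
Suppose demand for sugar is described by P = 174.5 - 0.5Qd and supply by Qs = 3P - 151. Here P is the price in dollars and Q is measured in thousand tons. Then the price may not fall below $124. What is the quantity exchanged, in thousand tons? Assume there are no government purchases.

101

Rearranging demand gives Qd = 349 - 2P. In a free market, 349 - 2P = 3P - 151 gives the equilibrium P* = 100, Q* = 149.
Since 124 > 100, the floor is binding.
At P = 124: Qd = 349 - 2·124 = 101 and Qs = 3·124 - 151 = 221.
The quantity actually transacted is the short side, demand: 101.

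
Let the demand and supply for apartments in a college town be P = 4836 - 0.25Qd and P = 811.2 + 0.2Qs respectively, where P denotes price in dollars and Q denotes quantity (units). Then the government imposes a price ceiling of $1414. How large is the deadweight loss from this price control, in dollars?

7912102.5

Rearranging demand gives Qd = 19344 - 4P; rearranging supply gives Qs = 5P - 4056. Equilibrium: 19344 - 4P = 5P - 4056, so 23400 = 9P and P* = 2600, Q* = 8944.
The ceiling of 1414 is below the equilibrium price 2600, so it binds.
At P = 1414: Qd = 19344 - 4·1414 = 13688 and Qs = 5·1414 - 4056 = 3014.
Quantity traded falls to 3014. At Q = 3014 the demand price is (19344 - 3014)/4 = 4082.5 and the supply price is (4056 + 3014)/5 = 1414.
Deadweight loss = ½ · (4082.5 - 1414) · (8944 - 3014) = ½ · 2668.5 · 5930 = 7912102.5.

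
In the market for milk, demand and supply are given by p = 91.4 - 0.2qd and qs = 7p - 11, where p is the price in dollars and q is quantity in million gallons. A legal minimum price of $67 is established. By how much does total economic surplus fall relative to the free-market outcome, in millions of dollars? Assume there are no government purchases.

Rearranging demand gives qd = 457 - 5p. Setting quantity demanded equal to quantity supplied, 457 - 5p = 7p - 11, gives p* = 39 and q* = 262.
The floor of 67 is above the equilibrium price 39, so it binds.
At p = 67: qd = 457 - 5·67 = 122 and qs = 7·67 - 11 = 458.
Quantity traded falls to 122. At q = 122 the demand price is (457 - 122)/5 = 67 and the supply price is (11 + 122)/7 = 19.
Deadweight loss = ½ · (67 - 19) · (262 - 122) = ½ · 48 · 140 = 3360.

3360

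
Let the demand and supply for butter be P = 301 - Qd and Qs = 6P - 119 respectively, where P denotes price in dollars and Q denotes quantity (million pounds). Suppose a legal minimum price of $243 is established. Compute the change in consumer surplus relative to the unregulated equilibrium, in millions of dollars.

Rearranging demand gives Qd = 301 - P. Equilibrium: 301 - P = 6P - 119, so 420 = 7P and P* = 60, Q* = 241.
Because the floor (243) lies above the market-clearing price, it is binding.
At P = 243: Qd = 301 - 243 = 58 and Qs = 6·243 - 119 = 1339.
Consumer surplus without the control is ½ · (301 - 60) · 241 = 29040.5.
With the floor, consumers buy 58 units at 243, so CS = ½ · (301 - 243) · 58 = 1682.
Change in consumer surplus = 1682 - 29040.5 = -27358.5.

-27358.5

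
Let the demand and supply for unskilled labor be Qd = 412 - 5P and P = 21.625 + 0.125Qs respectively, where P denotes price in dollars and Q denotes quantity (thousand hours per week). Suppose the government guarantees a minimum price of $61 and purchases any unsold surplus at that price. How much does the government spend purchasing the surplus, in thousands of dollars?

12688

Rearranging supply gives Qs = 8P - 173. Without the control the market clears where 412 - 5P = 8P - 173, i.e. P* = 45 and Q* = 187.
Since 61 > 45, the floor is binding.
At P = 61: Qd = 412 - 5·61 = 107 and Qs = 8·61 - 173 = 315.
Surplus = Qs - Qd = 208.
Government expenditure = surplus × support price = 208 × 61 = 12688.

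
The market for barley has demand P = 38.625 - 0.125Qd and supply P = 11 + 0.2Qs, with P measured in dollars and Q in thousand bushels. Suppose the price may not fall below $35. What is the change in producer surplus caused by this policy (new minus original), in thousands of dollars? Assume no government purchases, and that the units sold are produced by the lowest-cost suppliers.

-110.6

Rearranging demand gives Qd = 309 - 8P; rearranging supply gives Qs = 5P - 55. Without the control the market clears where 309 - 8P = 5P - 55, i.e. P* = 28 and Q* = 85.
The floor of 35 is above the equilibrium price 28, so it binds.
At P = 35: Qd = 309 - 8·35 = 29 and Qs = 5·35 - 55 = 120.
Producer surplus without the control is ½ · (28 - 11) · 85 = 722.5.
With the floor, 29 units are sold at 35. The supply price at Q = 29 is 16.8, so PS = ½ · [(35 - 11) + (35 - 16.8)] · 29 = 611.9.
Change in producer surplus = 611.9 - 722.5 = -110.6.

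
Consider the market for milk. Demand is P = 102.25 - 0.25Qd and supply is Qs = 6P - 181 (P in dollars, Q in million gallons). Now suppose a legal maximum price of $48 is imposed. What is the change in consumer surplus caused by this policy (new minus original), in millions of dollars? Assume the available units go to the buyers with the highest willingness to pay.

632.5

Rearranging demand gives Qd = 409 - 4P. Without the control the market clears where 409 - 4P = 6P - 181, i.e. P* = 59 and Q* = 173.
Because the ceiling (48) lies below the market-clearing price, it is binding.
At P = 48: Qd = 409 - 4·48 = 217 and Qs = 6·48 - 181 = 107.
Consumer surplus without the control is ½ · (102.25 - 59) · 173 = 3741.125.
With the ceiling, 107 units are sold at 48 (assume they go to the highest-value buyers). The demand price at Q = 107 is 75.5, so CS = ½ · [(102.25 - 48) + (75.5 - 48)] · 107 = 4373.625.
Change in consumer surplus = 4373.625 - 3741.125 = 632.5.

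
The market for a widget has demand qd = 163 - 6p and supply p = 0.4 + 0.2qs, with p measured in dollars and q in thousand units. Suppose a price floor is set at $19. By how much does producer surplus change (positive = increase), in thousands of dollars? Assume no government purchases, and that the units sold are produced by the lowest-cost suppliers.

138.4

Rearranging supply gives qs = 5p - 2. Setting quantity demanded equal to quantity supplied, 163 - 6p = 5p - 2, gives p* = 15 and q* = 73.
The floor of 19 is above the equilibrium price 15, so it binds.
At p = 19: qd = 163 - 6·19 = 49 and qs = 5·19 - 2 = 93.
Producer surplus without the control is ½ · (15 - 0.4) · 73 = 532.9.
With the floor, 49 units are sold at 19. The supply price at q = 49 is 10.2, so PS = ½ · [(19 - 0.4) + (19 - 10.2)] · 49 = 671.3.
Change in producer surplus = 671.3 - 532.9 = 138.4.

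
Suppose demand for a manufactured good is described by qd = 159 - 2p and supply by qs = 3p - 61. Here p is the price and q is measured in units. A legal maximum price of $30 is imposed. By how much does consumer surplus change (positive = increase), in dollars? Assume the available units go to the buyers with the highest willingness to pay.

Setting quantity demanded equal to quantity supplied, 159 - 2p = 3p - 61, gives p* = 44 and q* = 71.
Because the ceiling (30) lies below the market-clearing price, it is binding.
At p = 30: qd = 159 - 2·30 = 99 and qs = 3·30 - 61 = 29.
Consumer surplus without the control is ½ · (79.5 - 44) · 71 = 1260.25.
With the ceiling, 29 units are sold at 30 (assume they go to the highest-value buyers). The demand price at q = 29 is 65, so CS = ½ · [(79.5 - 30) + (65 - 30)] · 29 = 1225.25.
Change in consumer surplus = 1225.25 - 1260.25 = -35.

-35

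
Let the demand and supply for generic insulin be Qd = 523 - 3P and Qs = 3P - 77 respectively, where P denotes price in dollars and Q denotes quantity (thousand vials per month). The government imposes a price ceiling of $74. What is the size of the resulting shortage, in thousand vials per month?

156

Without the control the market clears where 523 - 3P = 3P - 77, i.e. P* = 100 and Q* = 223.
Because the ceiling (74) lies below the market-clearing price, it is binding.
At P = 74: Qd = 523 - 3·74 = 301 and Qs = 3·74 - 77 = 145.
Shortage = Qd - Qs = 301 - 145 = 156.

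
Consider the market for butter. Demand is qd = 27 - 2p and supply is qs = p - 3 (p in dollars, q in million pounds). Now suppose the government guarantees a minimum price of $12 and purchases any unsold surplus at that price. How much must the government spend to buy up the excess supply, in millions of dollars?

72

Equilibrium: 27 - 2p = p - 3, so 30 = 3p and p* = 10, q* = 7.
Because the floor (12) lies above the market-clearing price, it is binding.
At p = 12: qd = 27 - 2·12 = 3 and qs = 12 - 3 = 9.
Surplus = qs - qd = 6.
Government expenditure = surplus × support price = 6 × 12 = 72.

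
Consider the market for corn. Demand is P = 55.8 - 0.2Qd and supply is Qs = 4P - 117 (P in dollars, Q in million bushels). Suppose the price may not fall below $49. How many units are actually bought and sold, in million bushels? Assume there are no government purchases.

34

Rearranging demand gives Qd = 279 - 5P. In a free market, 279 - 5P = 4P - 117 gives the equilibrium P* = 44, Q* = 59.
Because the floor (49) lies above the market-clearing price, it is binding.
At P = 49: Qd = 279 - 5·49 = 34 and Qs = 4·49 - 117 = 79.
The quantity actually transacted is the short side, demand: 34.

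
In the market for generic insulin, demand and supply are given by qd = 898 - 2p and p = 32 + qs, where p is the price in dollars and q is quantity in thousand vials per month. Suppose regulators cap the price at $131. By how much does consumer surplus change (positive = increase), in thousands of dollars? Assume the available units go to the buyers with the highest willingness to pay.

Rearranging supply gives qs = p - 32. Equilibrium: 898 - 2p = p - 32, so 930 = 3p and p* = 310, q* = 278.
Because the ceiling (131) lies below the market-clearing price, it is binding.
At p = 131: qd = 898 - 2·131 = 636 and qs = 131 - 32 = 99.
Consumer surplus without the control is ½ · (449 - 310) · 278 = 19321.
With the ceiling, 99 units are sold at 131 (assume they go to the highest-value buyers). The demand price at q = 99 is 399.5, so CS = ½ · [(449 - 131) + (399.5 - 131)] · 99 = 29031.75.
Change in consumer surplus = 29031.75 - 19321 = 9710.75.

9710.75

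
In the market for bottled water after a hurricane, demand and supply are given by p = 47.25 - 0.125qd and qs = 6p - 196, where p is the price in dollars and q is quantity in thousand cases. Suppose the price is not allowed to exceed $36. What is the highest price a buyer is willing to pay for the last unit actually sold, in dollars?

44.75

Rearranging demand gives qd = 378 - 8p. In a free market, 378 - 8p = 6p - 196 gives the equilibrium p* = 41, q* = 50.
The ceiling of 36 is below the equilibrium price 41, so it binds.
At p = 36: qd = 378 - 8·36 = 90 and qs = 6·36 - 196 = 20.
Only 20 units reach the market. On the demand curve, the marginal buyer's willingness to pay at q = 20 is (378 - 20)/8 = 44.75.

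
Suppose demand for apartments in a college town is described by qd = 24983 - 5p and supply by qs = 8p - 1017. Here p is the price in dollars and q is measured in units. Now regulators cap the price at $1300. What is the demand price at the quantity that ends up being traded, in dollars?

Equilibrium: 24983 - 5p = 8p - 1017, so 26000 = 13p and p* = 2000, q* = 14983.
Because the ceiling (1300) lies below the market-clearing price, it is binding.
At p = 1300: qd = 24983 - 5·1300 = 18483 and qs = 8·1300 - 1017 = 9383.
Only 9383 units reach the market. On the demand curve, the marginal buyer's willingness to pay at q = 9383 is (24983 - 9383)/5 = 3120.

3120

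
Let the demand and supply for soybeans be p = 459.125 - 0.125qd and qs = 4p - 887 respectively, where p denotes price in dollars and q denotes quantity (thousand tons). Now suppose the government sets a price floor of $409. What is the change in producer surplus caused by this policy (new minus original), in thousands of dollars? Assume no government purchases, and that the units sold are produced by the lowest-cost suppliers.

4901

Rearranging demand gives qd = 3673 - 8p. Without the control the market clears where 3673 - 8p = 4p - 887, i.e. p* = 380 and q* = 633.
Since 409 > 380, the floor is binding.
At p = 409: qd = 3673 - 8·409 = 401 and qs = 4·409 - 887 = 749.
Producer surplus without the control is ½ · (380 - 221.75) · 633 = 50086.125.
With the floor, 401 units are sold at 409. The supply price at q = 401 is 322, so PS = ½ · [(409 - 221.75) + (409 - 322)] · 401 = 54987.125.
Change in producer surplus = 54987.125 - 50086.125 = 4901.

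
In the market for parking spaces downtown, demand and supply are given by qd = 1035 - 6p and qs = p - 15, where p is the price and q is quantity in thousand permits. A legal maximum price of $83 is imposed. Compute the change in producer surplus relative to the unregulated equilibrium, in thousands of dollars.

-6800.5

In a free market, 1035 - 6p = p - 15 gives the equilibrium p* = 150, q* = 135.
Since 83 < 150, the ceiling is binding.
At p = 83: qd = 1035 - 6·83 = 537 and qs = 83 - 15 = 68.
Producer surplus without the control is ½ · (150 - 15) · 135 = 9112.5.
With the ceiling, producers sell 68 units at 83, so PS = ½ · (83 - 15) · 68 = 2312.
Change in producer surplus = 2312 - 9112.5 = -6800.5.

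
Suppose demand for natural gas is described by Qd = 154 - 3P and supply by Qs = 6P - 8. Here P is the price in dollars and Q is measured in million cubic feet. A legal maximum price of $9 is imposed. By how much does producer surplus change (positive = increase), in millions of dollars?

-657

In a free market, 154 - 3P = 6P - 8 gives the equilibrium P* = 18, Q* = 100.
Since 9 < 18, the ceiling is binding.
At P = 9: Qd = 154 - 3·9 = 127 and Qs = 6·9 - 8 = 46.
Producer surplus without the control is ½ · (18 - 4/3) · 100 = 2500/3.
With the ceiling, producers sell 46 units at 9, so PS = ½ · (9 - 4/3) · 46 = 529/3.
Change in producer surplus = 529/3 - 2500/3 = -657.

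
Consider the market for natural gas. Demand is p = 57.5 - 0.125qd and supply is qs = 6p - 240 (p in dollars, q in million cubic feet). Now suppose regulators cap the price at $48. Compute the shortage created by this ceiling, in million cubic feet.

Rearranging demand gives qd = 460 - 8p. In a free market, 460 - 8p = 6p - 240 gives the equilibrium p* = 50, q* = 60.
Since 48 < 50, the ceiling is binding.
At p = 48: qd = 460 - 8·48 = 76 and qs = 6·48 - 240 = 48.
Shortage = qd - qs = 76 - 48 = 28.

28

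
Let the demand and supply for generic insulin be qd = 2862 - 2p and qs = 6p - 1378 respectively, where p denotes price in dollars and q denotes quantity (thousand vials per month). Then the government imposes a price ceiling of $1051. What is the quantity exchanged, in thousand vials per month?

Setting quantity demanded equal to quantity supplied, 2862 - 2p = 6p - 1378, gives p* = 530 and q* = 1802.
The ceiling of 1051 is above the equilibrium price 530, so it is not binding; the market clears at p* = 530, q* = 1802.

1802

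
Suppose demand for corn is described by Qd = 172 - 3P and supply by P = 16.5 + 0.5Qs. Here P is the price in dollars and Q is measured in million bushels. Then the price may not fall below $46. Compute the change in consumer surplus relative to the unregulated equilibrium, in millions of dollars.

Rearranging supply gives Qs = 2P - 33. Without the control the market clears where 172 - 3P = 2P - 33, i.e. P* = 41 and Q* = 49.
The floor of 46 is above the equilibrium price 41, so it binds.
At P = 46: Qd = 172 - 3·46 = 34 and Qs = 2·46 - 33 = 59.
Consumer surplus without the control is ½ · (172/3 - 41) · 49 = 2401/6.
With the floor, consumers buy 34 units at 46, so CS = ½ · (172/3 - 46) · 34 = 578/3.
Change in consumer surplus = 578/3 - 2401/6 = -207.5.

-207.5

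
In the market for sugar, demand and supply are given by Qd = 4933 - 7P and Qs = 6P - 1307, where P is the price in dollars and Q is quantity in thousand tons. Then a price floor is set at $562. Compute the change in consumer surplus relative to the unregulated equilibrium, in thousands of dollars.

-105452

Without the control the market clears where 4933 - 7P = 6P - 1307, i.e. P* = 480 and Q* = 1573.
Since 562 > 480, the floor is binding.
At P = 562: Qd = 4933 - 7·562 = 999 and Qs = 6·562 - 1307 = 2065.
Consumer surplus without the control is ½ · (4933/7 - 480) · 1573 = 2474329/14.
With the floor, consumers buy 999 units at 562, so CS = ½ · (4933/7 - 562) · 999 = 998001/14.
Change in consumer surplus = 998001/14 - 2474329/14 = -105452.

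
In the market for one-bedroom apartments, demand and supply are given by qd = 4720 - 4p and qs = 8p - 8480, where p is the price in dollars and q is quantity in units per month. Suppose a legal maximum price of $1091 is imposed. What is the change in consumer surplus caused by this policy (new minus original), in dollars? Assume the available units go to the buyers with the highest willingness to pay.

1584

Without the control the market clears where 4720 - 4p = 8p - 8480, i.e. p* = 1100 and q* = 320.
Because the ceiling (1091) lies below the market-clearing price, it is binding.
At p = 1091: qd = 4720 - 4·1091 = 356 and qs = 8·1091 - 8480 = 248.
Consumer surplus without the control is ½ · (1180 - 1100) · 320 = 12800.
With the ceiling, 248 units are sold at 1091 (assume they go to the highest-value buyers). The demand price at q = 248 is 1118, so CS = ½ · [(1180 - 1091) + (1118 - 1091)] · 248 = 14384.
Change in consumer surplus = 14384 - 12800 = 1584.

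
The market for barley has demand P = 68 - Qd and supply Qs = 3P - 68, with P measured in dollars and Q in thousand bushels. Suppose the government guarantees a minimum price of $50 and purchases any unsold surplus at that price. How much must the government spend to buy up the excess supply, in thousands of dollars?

3200

Rearranging demand gives Qd = 68 - P. Setting quantity demanded equal to quantity supplied, 68 - P = 3P - 68, gives P* = 34 and Q* = 34.
The floor of 50 is above the equilibrium price 34, so it binds.
At P = 50: Qd = 68 - 50 = 18 and Qs = 3·50 - 68 = 82.
Surplus = Qs - Qd = 64.
Government expenditure = surplus × support price = 64 × 50 = 3200.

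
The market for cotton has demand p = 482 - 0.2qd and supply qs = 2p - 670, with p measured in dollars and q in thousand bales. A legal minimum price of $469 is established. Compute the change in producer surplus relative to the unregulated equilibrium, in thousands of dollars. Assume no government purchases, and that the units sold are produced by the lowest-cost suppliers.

Rearranging demand gives qd = 2410 - 5p. Equilibrium: 2410 - 5p = 2p - 670, so 3080 = 7p and p* = 440, q* = 210.
The floor of 469 is above the equilibrium price 440, so it binds.
At p = 469: qd = 2410 - 5·469 = 65 and qs = 2·469 - 670 = 268.
Producer surplus without the control is ½ · (440 - 335) · 210 = 11025.
With the floor, 65 units are sold at 469. The supply price at q = 65 is 367.5, so PS = ½ · [(469 - 335) + (469 - 367.5)] · 65 = 7653.75.
Change in producer surplus = 7653.75 - 11025 = -3371.25.

-3371.25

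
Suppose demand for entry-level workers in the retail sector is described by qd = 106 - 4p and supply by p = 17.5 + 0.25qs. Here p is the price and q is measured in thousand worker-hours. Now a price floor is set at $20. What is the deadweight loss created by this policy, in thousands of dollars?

Rearranging supply gives qs = 4p - 70. In a free market, 106 - 4p = 4p - 70 gives the equilibrium p* = 22, q* = 18.
The floor of 20 is below the equilibrium price 22, so it is not binding; the market clears at p* = 22, q* = 18.
Since the control does not bind, no trades are prevented and deadweight loss is zero.

0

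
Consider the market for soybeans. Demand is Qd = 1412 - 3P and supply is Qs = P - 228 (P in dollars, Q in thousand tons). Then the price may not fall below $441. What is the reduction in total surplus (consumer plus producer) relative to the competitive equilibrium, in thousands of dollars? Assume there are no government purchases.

In a free market, 1412 - 3P = P - 228 gives the equilibrium P* = 410, Q* = 182.
The floor of 441 is above the equilibrium price 410, so it binds.
At P = 441: Qd = 1412 - 3·441 = 89 and Qs = 441 - 228 = 213.
Quantity traded falls to 89. At Q = 89 the demand price is (1412 - 89)/3 = 441 and the supply price is 228 + 89 = 317.
Deadweight loss = ½ · (441 - 317) · (182 - 89) = ½ · 124 · 93 = 5766.

5766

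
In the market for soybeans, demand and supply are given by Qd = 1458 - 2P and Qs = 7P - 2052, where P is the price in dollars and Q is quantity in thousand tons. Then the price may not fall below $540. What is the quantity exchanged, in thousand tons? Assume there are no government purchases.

Setting quantity demanded equal to quantity supplied, 1458 - 2P = 7P - 2052, gives P* = 390 and Q* = 678.
Because the floor (540) lies above the market-clearing price, it is binding.
At P = 540: Qd = 1458 - 2·540 = 378 and Qs = 7·540 - 2052 = 1728.
The quantity actually transacted is the short side, demand: 378.

378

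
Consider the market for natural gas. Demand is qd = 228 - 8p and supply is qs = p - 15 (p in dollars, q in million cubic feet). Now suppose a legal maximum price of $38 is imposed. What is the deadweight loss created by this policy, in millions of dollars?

0

In a free market, 228 - 8p = p - 15 gives the equilibrium p* = 27, q* = 12.
The ceiling of 38 is above the equilibrium price 27, so it is not binding; the market clears at p* = 27, q* = 12.
Since the control does not bind, no trades are prevented and deadweight loss is zero.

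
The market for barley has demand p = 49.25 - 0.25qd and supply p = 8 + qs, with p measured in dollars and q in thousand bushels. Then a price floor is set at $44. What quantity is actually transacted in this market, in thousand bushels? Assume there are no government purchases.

21

Rearranging demand gives qd = 197 - 4p; rearranging supply gives qs = p - 8. Equilibrium: 197 - 4p = p - 8, so 205 = 5p and p* = 41, q* = 33.
The floor of 44 is above the equilibrium price 41, so it binds.
At p = 44: qd = 197 - 4·44 = 21 and qs = 44 - 8 = 36.
The quantity actually transacted is the short side, demand: 21.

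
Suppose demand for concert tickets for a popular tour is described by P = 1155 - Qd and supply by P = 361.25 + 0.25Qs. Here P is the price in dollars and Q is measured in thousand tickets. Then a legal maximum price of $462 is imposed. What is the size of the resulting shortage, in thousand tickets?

290

Rearranging demand gives Qd = 1155 - P; rearranging supply gives Qs = 4P - 1445. In a free market, 1155 - P = 4P - 1445 gives the equilibrium P* = 520, Q* = 635.
Because the ceiling (462) lies below the market-clearing price, it is binding.
At P = 462: Qd = 1155 - 462 = 693 and Qs = 4·462 - 1445 = 403.
Shortage = Qd - Qs = 693 - 403 = 290.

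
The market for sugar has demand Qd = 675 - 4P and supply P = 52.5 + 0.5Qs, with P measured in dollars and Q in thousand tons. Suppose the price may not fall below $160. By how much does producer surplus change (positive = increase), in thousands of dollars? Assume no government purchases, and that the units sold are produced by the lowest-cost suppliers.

-2550

Rearranging supply gives Qs = 2P - 105. Without the control the market clears where 675 - 4P = 2P - 105, i.e. P* = 130 and Q* = 155.
Because the floor (160) lies above the market-clearing price, it is binding.
At P = 160: Qd = 675 - 4·160 = 35 and Qs = 2·160 - 105 = 215.
Producer surplus without the control is ½ · (130 - 52.5) · 155 = 6006.25.
With the floor, 35 units are sold at 160. The supply price at Q = 35 is 70, so PS = ½ · [(160 - 52.5) + (160 - 70)] · 35 = 3456.25.
Change in producer surplus = 3456.25 - 6006.25 = -2550.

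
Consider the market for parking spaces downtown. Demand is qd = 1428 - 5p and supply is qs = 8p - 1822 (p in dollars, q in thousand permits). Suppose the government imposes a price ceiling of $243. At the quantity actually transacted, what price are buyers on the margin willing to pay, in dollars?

261.2

Equilibrium: 1428 - 5p = 8p - 1822, so 3250 = 13p and p* = 250, q* = 178.
Since 243 < 250, the ceiling is binding.
At p = 243: qd = 1428 - 5·243 = 213 and qs = 8·243 - 1822 = 122.
Only 122 units reach the market. On the demand curve, the marginal buyer's willingness to pay at q = 122 is (1428 - 122)/5 = 261.2.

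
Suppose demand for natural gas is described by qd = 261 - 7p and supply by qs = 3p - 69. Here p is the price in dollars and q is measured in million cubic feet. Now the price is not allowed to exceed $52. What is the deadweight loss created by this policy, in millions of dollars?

Setting quantity demanded equal to quantity supplied, 261 - 7p = 3p - 69, gives p* = 33 and q* = 30.
The ceiling of 52 is above the equilibrium price 33, so it is not binding; the market clears at p* = 33, q* = 30.
Since the control does not bind, no trades are prevented and deadweight loss is zero.

0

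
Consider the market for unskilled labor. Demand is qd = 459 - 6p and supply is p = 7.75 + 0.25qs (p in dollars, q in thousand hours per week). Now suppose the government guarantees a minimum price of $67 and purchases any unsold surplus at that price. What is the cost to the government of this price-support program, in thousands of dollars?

Rearranging supply gives qs = 4p - 31. Without the control the market clears where 459 - 6p = 4p - 31, i.e. p* = 49 and q* = 165.
Since 67 > 49, the floor is binding.
At p = 67: qd = 459 - 6·67 = 57 and qs = 4·67 - 31 = 237.
Surplus = qs - qd = 180.
Government expenditure = surplus × support price = 180 × 67 = 12060.

12060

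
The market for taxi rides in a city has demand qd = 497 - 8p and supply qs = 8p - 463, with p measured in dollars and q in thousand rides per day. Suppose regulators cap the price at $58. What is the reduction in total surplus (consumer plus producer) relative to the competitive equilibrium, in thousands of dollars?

32

Equilibrium: 497 - 8p = 8p - 463, so 960 = 16p and p* = 60, q* = 17.
Since 58 < 60, the ceiling is binding.
At p = 58: qd = 497 - 8·58 = 33 and qs = 8·58 - 463 = 1.
Quantity traded falls to 1. At q = 1 the demand price is (497 - 1)/8 = 62 and the supply price is (463 + 1)/8 = 58.
Deadweight loss = ½ · (62 - 58) · (17 - 1) = ½ · 4 · 16 = 32.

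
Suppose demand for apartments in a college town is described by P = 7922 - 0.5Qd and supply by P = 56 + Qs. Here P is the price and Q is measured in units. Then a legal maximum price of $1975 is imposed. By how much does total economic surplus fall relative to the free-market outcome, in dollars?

Rearranging demand gives Qd = 15844 - 2P; rearranging supply gives Qs = P - 56. Setting quantity demanded equal to quantity supplied, 15844 - 2P = P - 56, gives P* = 5300 and Q* = 5244.
Since 1975 < 5300, the ceiling is binding.
At P = 1975: Qd = 15844 - 2·1975 = 11894 and Qs = 1975 - 56 = 1919.
Quantity traded falls to 1919. At Q = 1919 the demand price is (15844 - 1919)/2 = 6962.5 and the supply price is 56 + 1919 = 1975.
Deadweight loss = ½ · (6962.5 - 1975) · (5244 - 1919) = ½ · 4987.5 · 3325 = 8291718.75.

8291718.75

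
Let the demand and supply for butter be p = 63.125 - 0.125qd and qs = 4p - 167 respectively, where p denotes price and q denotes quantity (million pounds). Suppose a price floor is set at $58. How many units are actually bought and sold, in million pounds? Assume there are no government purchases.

41

Rearranging demand gives qd = 505 - 8p. In a free market, 505 - 8p = 4p - 167 gives the equilibrium p* = 56, q* = 57.
Because the floor (58) lies above the market-clearing price, it is binding.
At p = 58: qd = 505 - 8·58 = 41 and qs = 4·58 - 167 = 65.
The quantity actually transacted is the short side, demand: 41.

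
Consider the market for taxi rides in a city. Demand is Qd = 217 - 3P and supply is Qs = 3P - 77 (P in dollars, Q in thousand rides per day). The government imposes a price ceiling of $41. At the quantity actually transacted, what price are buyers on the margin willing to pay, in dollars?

57

Without the control the market clears where 217 - 3P = 3P - 77, i.e. P* = 49 and Q* = 70.
Since 41 < 49, the ceiling is binding.
At P = 41: Qd = 217 - 3·41 = 94 and Qs = 3·41 - 77 = 46.
Only 46 units reach the market. On the demand curve, the marginal buyer's willingness to pay at Q = 46 is (217 - 46)/3 = 57.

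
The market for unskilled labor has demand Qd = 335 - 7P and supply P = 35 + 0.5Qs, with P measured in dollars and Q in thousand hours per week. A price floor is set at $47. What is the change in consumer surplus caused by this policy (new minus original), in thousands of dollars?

Rearranging supply gives Qs = 2P - 70. Without the control the market clears where 335 - 7P = 2P - 70, i.e. P* = 45 and Q* = 20.
Since 47 > 45, the floor is binding.
At P = 47: Qd = 335 - 7·47 = 6 and Qs = 2·47 - 70 = 24.
Consumer surplus without the control is ½ · (335/7 - 45) · 20 = 200/7.
With the floor, consumers buy 6 units at 47, so CS = ½ · (335/7 - 47) · 6 = 18/7.
Change in consumer surplus = 18/7 - 200/7 = -26.

-26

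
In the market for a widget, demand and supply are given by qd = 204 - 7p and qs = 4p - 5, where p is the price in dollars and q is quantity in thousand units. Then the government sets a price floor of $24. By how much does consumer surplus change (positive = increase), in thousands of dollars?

-267.5

In a free market, 204 - 7p = 4p - 5 gives the equilibrium p* = 19, q* = 71.
The floor of 24 is above the equilibrium price 19, so it binds.
At p = 24: qd = 204 - 7·24 = 36 and qs = 4·24 - 5 = 91.
Consumer surplus without the control is ½ · (204/7 - 19) · 71 = 5041/14.
With the floor, consumers buy 36 units at 24, so CS = ½ · (204/7 - 24) · 36 = 648/7.
Change in consumer surplus = 648/7 - 5041/14 = -267.5.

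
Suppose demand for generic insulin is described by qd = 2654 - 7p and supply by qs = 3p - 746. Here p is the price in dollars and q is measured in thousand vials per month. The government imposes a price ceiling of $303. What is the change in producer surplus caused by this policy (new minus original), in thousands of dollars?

Equilibrium: 2654 - 7p = 3p - 746, so 3400 = 10p and p* = 340, q* = 274.
Since 303 < 340, the ceiling is binding.
At p = 303: qd = 2654 - 7·303 = 533 and qs = 3·303 - 746 = 163.
Producer surplus without the control is ½ · (340 - 746/3) · 274 = 37538/3.
With the ceiling, producers sell 163 units at 303, so PS = ½ · (303 - 746/3) · 163 = 26569/6.
Change in producer surplus = 26569/6 - 37538/3 = -8084.5.

-8084.5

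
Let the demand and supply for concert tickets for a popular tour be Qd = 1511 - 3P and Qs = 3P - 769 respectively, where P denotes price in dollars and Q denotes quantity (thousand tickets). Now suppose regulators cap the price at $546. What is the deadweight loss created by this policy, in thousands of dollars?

0

Setting quantity demanded equal to quantity supplied, 1511 - 3P = 3P - 769, gives P* = 380 and Q* = 371.
Since 546 is above P* = 380, the ceiling does not bind and the free-market outcome prevails.
Since the control does not bind, no trades are prevented and deadweight loss is zero.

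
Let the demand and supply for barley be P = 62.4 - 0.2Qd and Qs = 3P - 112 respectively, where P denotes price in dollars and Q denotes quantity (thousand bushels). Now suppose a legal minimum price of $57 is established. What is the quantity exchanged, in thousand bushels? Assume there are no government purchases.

27

Rearranging demand gives Qd = 312 - 5P. Equilibrium: 312 - 5P = 3P - 112, so 424 = 8P and P* = 53, Q* = 47.
The floor of 57 is above the equilibrium price 53, so it binds.
At P = 57: Qd = 312 - 5·57 = 27 and Qs = 3·57 - 112 = 59.
The quantity actually transacted is the short side, demand: 27.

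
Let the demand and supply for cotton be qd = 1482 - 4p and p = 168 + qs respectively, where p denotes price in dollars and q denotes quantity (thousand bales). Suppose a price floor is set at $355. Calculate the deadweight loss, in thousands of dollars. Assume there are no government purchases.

6250

Rearranging supply gives qs = p - 168. Setting quantity demanded equal to quantity supplied, 1482 - 4p = p - 168, gives p* = 330 and q* = 162.
The floor of 355 is above the equilibrium price 330, so it binds.
At p = 355: qd = 1482 - 4·355 = 62 and qs = 355 - 168 = 187.
Quantity traded falls to 62. At q = 62 the demand price is (1482 - 62)/4 = 355 and the supply price is 168 + 62 = 230.
Deadweight loss = ½ · (355 - 230) · (162 - 62) = ½ · 125 · 100 = 6250.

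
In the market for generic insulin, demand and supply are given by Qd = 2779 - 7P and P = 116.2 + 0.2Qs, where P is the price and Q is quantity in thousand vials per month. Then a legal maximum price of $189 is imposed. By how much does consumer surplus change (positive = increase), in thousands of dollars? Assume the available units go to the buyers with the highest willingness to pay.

18336.5

Rearranging supply gives Qs = 5P - 581. Setting quantity demanded equal to quantity supplied, 2779 - 7P = 5P - 581, gives P* = 280 and Q* = 819.
Because the ceiling (189) lies below the market-clearing price, it is binding.
At P = 189: Qd = 2779 - 7·189 = 1456 and Qs = 5·189 - 581 = 364.
Consumer surplus without the control is ½ · (397 - 280) · 819 = 47911.5.
With the ceiling, 364 units are sold at 189 (assume they go to the highest-value buyers). The demand price at Q = 364 is 345, so CS = ½ · [(397 - 189) + (345 - 189)] · 364 = 66248.
Change in consumer surplus = 66248 - 47911.5 = 18336.5.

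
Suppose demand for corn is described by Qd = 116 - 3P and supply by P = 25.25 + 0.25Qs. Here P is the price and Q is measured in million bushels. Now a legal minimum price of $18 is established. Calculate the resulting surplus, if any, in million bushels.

0

Rearranging supply gives Qs = 4P - 101. Setting quantity demanded equal to quantity supplied, 116 - 3P = 4P - 101, gives P* = 31 and Q* = 23.
Since 18 is below P* = 31, the floor does not bind and the free-market outcome prevails.
Since the control does not bind, there is no surplus.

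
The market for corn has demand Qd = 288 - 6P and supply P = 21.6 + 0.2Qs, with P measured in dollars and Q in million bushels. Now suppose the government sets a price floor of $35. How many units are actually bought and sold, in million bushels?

Rearranging supply gives Qs = 5P - 108. In a free market, 288 - 6P = 5P - 108 gives the equilibrium P* = 36, Q* = 72.
Since 35 is below P* = 36, the floor does not bind and the free-market outcome prevails.

72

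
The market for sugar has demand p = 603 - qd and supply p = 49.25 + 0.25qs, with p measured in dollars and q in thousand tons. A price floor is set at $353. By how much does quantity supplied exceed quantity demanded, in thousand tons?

965

Rearranging demand gives qd = 603 - p; rearranging supply gives qs = 4p - 197. Without the control the market clears where 603 - p = 4p - 197, i.e. p* = 160 and q* = 443.
Since 353 > 160, the floor is binding.
At p = 353: qd = 603 - 353 = 250 and qs = 4·353 - 197 = 1215.
Surplus = qs - qd = 1215 - 250 = 965.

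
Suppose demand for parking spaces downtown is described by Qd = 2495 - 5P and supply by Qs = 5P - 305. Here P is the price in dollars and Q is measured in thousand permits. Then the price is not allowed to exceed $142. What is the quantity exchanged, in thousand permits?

Equilibrium: 2495 - 5P = 5P - 305, so 2800 = 10P and P* = 280, Q* = 1095.
Because the ceiling (142) lies below the market-clearing price, it is binding.
At P = 142: Qd = 2495 - 5·142 = 1785 and Qs = 5·142 - 305 = 405.
The quantity actually transacted is the short side, supply: 405.

405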